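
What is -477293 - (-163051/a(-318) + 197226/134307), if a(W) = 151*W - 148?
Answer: -343072732602671/718781218 ≈ -4.7730e+5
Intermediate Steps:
a(W) = -148 + 151*W
-477293 - (-163051/a(-318) + 197226/134307) = -477293 - (-163051/(-148 + 151*(-318)) + 197226/134307) = -477293 - (-163051/(-148 - 48018) + 197226*(1/134307)) = -477293 - (-163051/(-48166) + 21914/14923) = -477293 - (-163051*(-1/48166) + 21914/14923) = -477293 - (163051/48166 + 21914/14923) = -477293 - 1*3488719797/718781218 = -477293 - 3488719797/718781218 = -343072732602671/718781218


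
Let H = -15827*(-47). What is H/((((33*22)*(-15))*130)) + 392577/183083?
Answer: 419581490773/259190603100 ≈ 1.6188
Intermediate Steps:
H = 743869
H/((((33*22)*(-15))*130)) + 392577/183083 = 743869/((((33*22)*(-15))*130)) + 392577/183083 = 743869/(((726*(-15))*130)) + 392577*(1/183083) = 743869/((-10890*130)) + 392577/183083 = 743869/(-1415700) + 392577/183083 = 743869*(-1/1415700) + 392577/183083 = -743869/1415700 + 392577/183083 = 419581490773/259190603100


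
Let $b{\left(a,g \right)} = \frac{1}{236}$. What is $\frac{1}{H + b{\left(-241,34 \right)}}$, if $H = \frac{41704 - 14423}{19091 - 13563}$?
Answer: $\frac{326152}{1610961} \approx 0.20246$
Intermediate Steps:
$b{\left(a,g \right)} = \frac{1}{236}$
$H = \frac{27281}{5528} \approx 4.9351$
$\frac{1}{H + b{\left(-241,34 \right)}} = \frac{1}{\frac{27281}{5528} + \frac{1}{236}} = \frac{1}{\frac{1610961}{326152}} = \frac{326152}{1610961}$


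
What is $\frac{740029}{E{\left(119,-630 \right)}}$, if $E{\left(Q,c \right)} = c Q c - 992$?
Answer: $\frac{740029}{47230108} \approx 0.015669$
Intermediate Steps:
$E{\left(Q,c \right)} = -992 + Q c^{2}$ ($E{\left(Q,c \right)} = Q c c - 992 = Q c^{2} - 992 = -992 + Q c^{2}$)
$\frac{740029}{E{\left(119,-630 \right)}} = \frac{740029}{-992 + 119 \left(-630\right)^{2}} = \frac{740029}{-992 + 119 \cdot 396900} = \frac{740029}{-992 + 47231100} = \frac{740029}{47230108}$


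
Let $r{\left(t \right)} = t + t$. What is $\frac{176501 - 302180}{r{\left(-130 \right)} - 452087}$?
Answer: $\frac{125679}{452347} \approx 0.27784$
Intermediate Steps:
$r{\left(t \right)} = 2 t$
$\frac{176501 - 302180}{r{\left(-130 \right)} - 452087} = \frac{176501 - 302180}{2 \left(-130\right) - 452087} = - \frac{125679}{-260 - 452087} = - \frac{125679}{-452347} = \left(-125679\right) \left(- \frac{1}{452347}\right) = \frac{125679}{452347}$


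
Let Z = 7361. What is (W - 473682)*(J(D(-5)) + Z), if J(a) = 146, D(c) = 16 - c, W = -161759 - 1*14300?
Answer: -4877605687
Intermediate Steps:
W = -176059 (W = -161759 - 14300 = -176059)
(W - 473682)*(J(D(-5)) + Z) = (-176059 - 473682)*(146 + 7361) = -649741*7507 = -4877605687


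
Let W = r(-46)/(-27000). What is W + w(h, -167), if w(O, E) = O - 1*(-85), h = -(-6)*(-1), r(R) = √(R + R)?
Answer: 79 - I*√23/13500 ≈ 79.0 - 0.00035525*I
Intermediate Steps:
r(R) = √2*√R (r(R) = √(2*R) = √2*√R)
W = -I*√23/13500 (W = (√2*√(-46))/(-27000) = (√2*(I*√46))*(-1/27000) = (2*I*√23)*(-1/27000) = -I*√23/13500 ≈ -0.00035525*I)
h = -6 (h = -3*2 = -6)
w(O, E) = 85 + O (w(O, E) = O + 85 = 85 + O)
W + w(h, -167) = -I*√23/13500 + (85 - 6) = -I*√23/13500 + 79 = 79 - I*√23/13500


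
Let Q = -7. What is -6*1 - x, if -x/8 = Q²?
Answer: 386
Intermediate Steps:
x = -392 (x = -8*(-7)² = -8*49 = -392)
-6*1 - x = -6*1 - 1*(-392) = -6 + 392 = 386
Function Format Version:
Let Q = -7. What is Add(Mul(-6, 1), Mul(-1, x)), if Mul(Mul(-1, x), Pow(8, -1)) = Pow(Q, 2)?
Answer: 386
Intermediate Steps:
x = -392 (x = Mul(-8, Pow(-7, 2)) = Mul(-8, 49) = -392)
Add(Mul(-6, 1), Mul(-1, x)) = Add(Mul(-6, 1), Mul(-1, -392)) = Add(-6, 392) = 386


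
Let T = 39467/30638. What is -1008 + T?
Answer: -30843637/30638 ≈ -1006.7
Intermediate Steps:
T = 39467/30638 (T = 39467*(1/30638) = 39467/30638 ≈ 1.2882)
-1008 + T = -1008 + 39467/30638 = -30843637/30638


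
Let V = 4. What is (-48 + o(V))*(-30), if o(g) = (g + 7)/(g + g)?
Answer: 5595/4 ≈ 1398.8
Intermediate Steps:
o(g) = (7 + g)/(2*g) (o(g) = (7 + g)/((2*g)) = (7 + g)*(1/(2*g)) = (7 + g)/(2*g))
(-48 + o(V))*(-30) = (-48 + (½)*(7 + 4)/4)*(-30) = (-48 + (½)*(¼)*11)*(-30) = (-48 + 11/8)*(-30) = -373/8*(-30) = 5595/4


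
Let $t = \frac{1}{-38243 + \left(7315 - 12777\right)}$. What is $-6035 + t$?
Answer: $- \frac{263759676}{43705} \approx -6035.0$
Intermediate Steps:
$t = - \frac{1}{43705}$ ($t = \frac{1}{-38243 - 5462} = \frac{1}{-43705} = - \frac{1}{43705} \approx -2.2881 \cdot 10^{-5}$)
$-6035 + t = -6035 - \frac{1}{43705} = - \frac{263759676}{43705}$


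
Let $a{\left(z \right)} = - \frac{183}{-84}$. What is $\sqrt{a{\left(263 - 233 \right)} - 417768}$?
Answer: $\frac{i \sqrt{81882101}}{14} \approx 646.35 i$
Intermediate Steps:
$a{\left(z \right)} = \frac{61}{28}$ ($a{\left(z \right)} = \left(-183\right) \left(- \frac{1}{84}\right) = \frac{61}{28}$)
$\sqrt{a{\left(263 - 233 \right)} - 417768} = \sqrt{\frac{61}{28} - 417768} = \sqrt{- \frac{11697443}{28}} = \frac{i \sqrt{81882101}}{14}$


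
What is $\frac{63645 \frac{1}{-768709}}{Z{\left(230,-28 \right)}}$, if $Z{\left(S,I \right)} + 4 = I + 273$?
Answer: $- \frac{63645}{185258869} \approx -0.00034355$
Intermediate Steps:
$Z{\left(S,I \right)} = 269 + I$ ($Z{\left(S,I \right)} = -4 + \left(I + 273\right) = -4 + \left(273 + I\right) = 269 + I$)
$\frac{63645 \frac{1}{-768709}}{Z{\left(230,-28 \right)}} = \frac{63645 \frac{1}{-768709}}{269 - 28} = \frac{63645 \left(- \frac{1}{768709}\right)}{241} = \left(- \frac{63645}{768709}\right) \frac{1}{241} = - \frac{63645}{185258869}$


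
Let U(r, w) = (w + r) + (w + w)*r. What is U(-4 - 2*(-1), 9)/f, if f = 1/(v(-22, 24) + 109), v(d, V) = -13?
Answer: -2784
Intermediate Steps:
U(r, w) = r + w + 2*r*w (U(r, w) = (r + w) + (2*w)*r = (r + w) + 2*r*w = r + w + 2*r*w)
f = 1/96 (f = 1/(-13 + 109) = 1/96 ≈ 0.010417)
U(-4 - 2*(-1), 9)/f = ((-4 - 2*(-1)) + 9 + 2*(-4 - 2*(-1))*9)/(1/96) = ((-4 + 2) + 9 + 2*(-4 + 2)*9)*96 = (-2 + 9 + 2*(-2)*9)*96 = (-2 + 9 - 36)*96 = -29*96 = -2784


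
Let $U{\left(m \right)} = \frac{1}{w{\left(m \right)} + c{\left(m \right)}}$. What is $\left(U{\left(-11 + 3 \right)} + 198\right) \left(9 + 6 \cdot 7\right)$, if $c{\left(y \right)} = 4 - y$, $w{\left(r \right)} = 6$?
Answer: $\frac{60605}{6} \approx 10101.0$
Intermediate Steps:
$U{\left(m \right)} = \frac{1}{10 - m}$ ($U{\left(m \right)} = \frac{1}{6 - \left(-4 + m\right)} = \frac{1}{10 - m}$)
$\left(U{\left(-11 + 3 \right)} + 198\right) \left(9 + 6 \cdot 7\right) = \left(- \frac{1}{-10 + \left(-11 + 3\right)} + 198\right) \left(9 + 6 \cdot 7\right) = \left(- \frac{1}{-10 - 8} + 198\right) \left(9 + 42\right) = \left(- \frac{1}{-18} + 198\right) 51 = \left(\left(-1\right) \left(- \frac{1}{18}\right) + 198\right) 51 = \left(\frac{1}{18} + 198\right) 51 = \frac{3565}{18} \cdot 51 = \frac{60605}{6}$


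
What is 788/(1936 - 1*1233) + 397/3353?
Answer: 2921255/2357159 ≈ 1.2393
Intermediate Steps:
788/(1936 - 1*1233) + 397/3353 = 788/(1936 - 1233) + 397*(1/3353) = 788/703 + 397/3353 = 2921255/2357159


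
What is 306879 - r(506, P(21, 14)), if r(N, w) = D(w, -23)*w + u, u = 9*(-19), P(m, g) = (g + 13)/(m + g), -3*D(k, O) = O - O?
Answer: 307050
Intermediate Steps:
D(k, O) = 0 (D(k, O) = -(O - O)/3 = -1/3*0 = 0)
P(m, g) = (13 + g)/(g + m)
u = -171
r(N, w) = -171 (r(N, w) = 0*w - 171 = 0 - 171 = -171)
306879 - r(506, P(21, 14)) = 306879 - 1*(-171) = 306879 + 171 = 307050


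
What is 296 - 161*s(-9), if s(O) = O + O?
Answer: 3194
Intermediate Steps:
s(O) = 2*O
296 - 161*s(-9) = 296 - 322*(-9) = 296 - 161*(-18) = 296 + 2898 = 3194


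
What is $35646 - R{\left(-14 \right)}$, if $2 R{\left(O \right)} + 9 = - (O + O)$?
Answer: $\frac{71273}{2} \approx 35637.0$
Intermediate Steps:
$R{\left(O \right)} = - \frac{9}{2} - O$ ($R{\left(O \right)} = - \frac{9}{2} + \frac{\left(-1\right) \left(O + O\right)}{2} = - \frac{9}{2} + \frac{\left(-1\right) 2 O}{2} = - \frac{9}{2} + \frac{\left(-2\right) O}{2} = - \frac{9}{2} - O$)
$35646 - R{\left(-14 \right)} = 35646 - \left(- \frac{9}{2} - -14\right) = 35646 - \left(- \frac{9}{2} + 14\right) = 35646 - \frac{19}{2} = \frac{71273}{2}$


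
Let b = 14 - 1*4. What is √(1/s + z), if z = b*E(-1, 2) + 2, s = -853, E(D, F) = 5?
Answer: √37834815/853 ≈ 7.2110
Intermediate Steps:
b = 10 (b = 14 - 4 = 10)
z = 52 (z = 10*5 + 2 = 50 + 2 = 52)
√(1/s + z) = √(1/(-853) + 52) = √(-1/853 + 52) = √(44355/853) = √37834815/853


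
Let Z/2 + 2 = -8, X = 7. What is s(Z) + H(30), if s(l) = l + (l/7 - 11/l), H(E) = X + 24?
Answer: 1217/140 ≈ 8.6929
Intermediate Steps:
H(E) = 31 (H(E) = 7 + 24 = 31)
Z = -20 (Z = -4 + 2*(-8) = -4 - 16 = -20)
s(l) = -11/l + 8*l/7 (s(l) = l + (l*(⅐) - 11/l) = l + (l/7 - 11/l) = l + (-11/l + l/7) = -11/l + 8*l/7)
s(Z) + H(30) = (-11/(-20) + (8/7)*(-20)) + 31 = (-11*(-1/20) - 160/7) + 31 = (11/20 - 160/7) + 31 = -3123/140 + 31 = 1217/140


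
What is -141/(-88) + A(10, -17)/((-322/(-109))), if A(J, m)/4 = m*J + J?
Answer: -3046739/14168 ≈ -215.04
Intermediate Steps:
A(J, m) = 4*J + 4*J*m (A(J, m) = 4*(m*J + J) = 4*(J*m + J) = 4*(J + J*m) = 4*J + 4*J*m)
-141/(-88) + A(10, -17)/((-322/(-109))) = -141/(-88) + (4*10*(1 - 17))/((-322/(-109))) = -141*(-1/88) + (4*10*(-16))/((-322*(-1/109))) = 141/88 - 640/322/109 = 141/88 - 640*109/322 = 141/88 - 34880/161 = -3046739/14168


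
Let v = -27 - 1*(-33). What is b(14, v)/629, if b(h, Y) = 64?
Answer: 64/629 ≈ 0.10175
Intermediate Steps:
v = 6 (v = -27 + 33 = 6)
b(14, v)/629 = 64/629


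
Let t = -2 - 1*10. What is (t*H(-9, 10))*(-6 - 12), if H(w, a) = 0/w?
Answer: 0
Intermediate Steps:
t = -12 (t = -2 - 10 = -12)
H(w, a) = 0
(t*H(-9, 10))*(-6 - 12) = (-12*0)*(-6 - 12) = 0*(-18) = 0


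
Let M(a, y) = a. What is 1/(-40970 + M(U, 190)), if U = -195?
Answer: -1/41165 ≈ -2.4292e-5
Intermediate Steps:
1/(-40970 + M(U, 190)) = 1/(-40970 - 195) = 1/(-41165) = -1/41165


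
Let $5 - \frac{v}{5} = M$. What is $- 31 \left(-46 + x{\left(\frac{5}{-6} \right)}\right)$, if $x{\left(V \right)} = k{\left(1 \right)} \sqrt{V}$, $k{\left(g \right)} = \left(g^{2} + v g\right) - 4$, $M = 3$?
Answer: $1426 - \frac{217 i \sqrt{30}}{6} \approx 1426.0 - 198.09 i$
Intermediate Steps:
$v = 10$ ($v = 25 - 15 = 10$)
$k{\left(g \right)} = -4 + g^{2} + 10 g$ ($k{\left(g \right)} = \left(g^{2} + 10 g\right) - 4 = -4 + g^{2} + 10 g$)
$x{\left(V \right)} = 7 \sqrt{V}$ ($x{\left(V \right)} = \left(-4 + 1^{2} + 10 \cdot 1\right) \sqrt{V} = \left(-4 + 1 + 10\right) \sqrt{V} = 7 \sqrt{V}$)
$- 31 \left(-46 + x{\left(\frac{5}{-6} \right)}\right) = - 31 \left(-46 + 7 \sqrt{\frac{5}{-6}}\right) = - 31 \left(-46 + 7 \sqrt{5 \left(- \frac{1}{6}\right)}\right) = - 31 \left(-46 + 7 \sqrt{- \frac{5}{6}}\right) = - 31 \left(-46 + 7 \frac{i \sqrt{30}}{6}\right) = - 31 \left(-46 + \frac{7 i \sqrt{30}}{6}\right) = 1426 - \frac{217 i \sqrt{30}}{6}$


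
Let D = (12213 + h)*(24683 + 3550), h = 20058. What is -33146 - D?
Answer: -911140289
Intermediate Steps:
D = 911107143 (D = (12213 + 20058)*(24683 + 3550) = 32271*28233 = 911107143)
-33146 - D = -33146 - 1*911107143 = -33146 - 911107143 = -911140289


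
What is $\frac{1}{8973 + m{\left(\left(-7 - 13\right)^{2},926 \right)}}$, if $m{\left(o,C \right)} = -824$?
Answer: $\frac{1}{8149} \approx 0.00012271$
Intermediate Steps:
$\frac{1}{8973 + m{\left(\left(-7 - 13\right)^{2},926 \right)}} = \frac{1}{8973 - 824} = \frac{1}{8149}$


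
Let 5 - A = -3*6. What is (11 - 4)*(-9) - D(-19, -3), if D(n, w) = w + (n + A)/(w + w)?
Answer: -178/3 ≈ -59.333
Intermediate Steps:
A = 23 (A = 5 - (-3)*6 = 5 - 1*(-18) = 5 + 18 = 23)
D(n, w) = w + (23 + n)/(2*w) (D(n, w) = w + (n + 23)/(w + w) = w + (23 + n)/((2*w)) = w + (23 + n)*(1/(2*w)) = w + (23 + n)/(2*w))
(11 - 4)*(-9) - D(-19, -3) = (11 - 4)*(-9) - (23 - 19 + 2*(-3)²)/(2*(-3)) = 7*(-9) - (-1)*(23 - 19 + 2*9)/(2*3) = -63 - (-1)*(23 - 19 + 18)/(2*3) = -63 - (-1)*22/(2*3) = -63 - 1*(-11/3) = -63 + 11/3 = -178/3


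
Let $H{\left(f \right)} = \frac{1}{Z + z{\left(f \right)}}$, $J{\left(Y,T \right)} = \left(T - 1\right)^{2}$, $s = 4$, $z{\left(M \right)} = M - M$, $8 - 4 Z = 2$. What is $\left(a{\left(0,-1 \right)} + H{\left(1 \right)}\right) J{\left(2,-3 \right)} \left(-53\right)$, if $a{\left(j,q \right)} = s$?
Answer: $- \frac{11872}{3} \approx -3957.3$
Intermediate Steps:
$Z = \frac{3}{2}$ ($Z = 2 - \frac{1}{2} = \frac{3}{2} \approx 1.5$)
$z{\left(M \right)} = 0$
$a{\left(j,q \right)} = 4$
$J{\left(Y,T \right)} = \left(-1 + T\right)^{2}$
$H{\left(f \right)} = \frac{2}{3}$ ($H{\left(f \right)} = \frac{1}{\frac{3}{2} + 0} = \frac{1}{\frac{3}{2}} = \frac{2}{3}$)
$\left(a{\left(0,-1 \right)} + H{\left(1 \right)}\right) J{\left(2,-3 \right)} \left(-53\right) = \left(4 + \frac{2}{3}\right) \left(-1 - 3\right)^{2} \left(-53\right) = \frac{14 \left(-4\right)^{2}}{3} \left(-53\right) = \frac{14}{3} \cdot 16 \left(-53\right) = \frac{224}{3} \left(-53\right) = - \frac{11872}{3}$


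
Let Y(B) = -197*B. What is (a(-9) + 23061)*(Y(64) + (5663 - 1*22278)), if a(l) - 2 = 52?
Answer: -675489645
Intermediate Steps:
a(l) = 54 (a(l) = 2 + 52 = 54)
(a(-9) + 23061)*(Y(64) + (5663 - 1*22278)) = (54 + 23061)*(-197*64 + (5663 - 1*22278)) = 23115*(-12608 + (5663 - 22278)) = 23115*(-12608 - 16615) = 23115*(-29223) = -675489645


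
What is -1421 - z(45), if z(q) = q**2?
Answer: -3446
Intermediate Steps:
-1421 - z(45) = -1421 - 1*45**2 = -1421 - 1*2025 = -1421 - 2025 = -3446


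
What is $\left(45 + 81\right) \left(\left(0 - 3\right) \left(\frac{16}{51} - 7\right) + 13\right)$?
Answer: $\frac{70812}{17} \approx 4165.4$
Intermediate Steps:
$\left(45 + 81\right) \left(\left(0 - 3\right) \left(\frac{16}{51} - 7\right) + 13\right) = 126 \left(\left(0 - 3\right) \left(16 \cdot \frac{1}{51} - 7\right) + 13\right) = 126 \left(- 3 \left(\frac{16}{51} - 7\right) + 13\right) = 126 \left(\left(-3\right) \left(- \frac{341}{51}\right) + 13\right) = 126 \left(\frac{341}{17} + 13\right) = 126 \cdot \frac{562}{17} = \frac{70812}{17}$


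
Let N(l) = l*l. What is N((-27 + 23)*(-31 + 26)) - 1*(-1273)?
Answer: 1673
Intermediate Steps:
N(l) = l²
N((-27 + 23)*(-31 + 26)) - 1*(-1273) = ((-27 + 23)*(-31 + 26))² - 1*(-1273) = (-4*(-5))² + 1273 = 20² + 1273 = 400 + 1273 = 1673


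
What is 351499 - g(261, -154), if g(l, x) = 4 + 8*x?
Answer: 352727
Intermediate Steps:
351499 - g(261, -154) = 351499 - (4 + 8*(-154)) = 351499 - (4 - 1232) = 351499 - 1*(-1228) = 351499 + 1228 = 352727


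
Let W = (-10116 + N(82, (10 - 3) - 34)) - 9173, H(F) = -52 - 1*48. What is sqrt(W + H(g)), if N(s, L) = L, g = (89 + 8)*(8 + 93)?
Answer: 2*I*sqrt(4854) ≈ 139.34*I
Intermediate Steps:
g = 9797 (g = 97*101 = 9797)
H(F) = -100 (H(F) = -52 - 48 = -100)
W = -19316 (W = (-10116 + ((10 - 3) - 34)) - 9173 = (-10116 + (7 - 34)) - 9173 = (-10116 - 27) - 9173 = -10143 - 9173 = -19316)
sqrt(W + H(g)) = sqrt(-19316 - 100) = sqrt(-19416) = 2*I*sqrt(4854)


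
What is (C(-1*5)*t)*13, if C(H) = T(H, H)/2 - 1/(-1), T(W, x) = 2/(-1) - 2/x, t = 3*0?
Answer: 0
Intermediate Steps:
t = 0
T(W, x) = -2 - 2/x (T(W, x) = 2*(-1) - 2/x = -2 - 2/x)
C(H) = -1/H (C(H) = (-2 - 2/H)/2 - 1/(-1) = (-2 - 2/H)*(½) - 1*(-1) = (-1 - 1/H) + 1 = -1/H)
(C(-1*5)*t)*13 = (-1/((-1*5))*0)*13 = (-1/(-5)*0)*13 = (-1*(-⅕)*0)*13 = ((⅕)*0)*13 = 0*13 = 0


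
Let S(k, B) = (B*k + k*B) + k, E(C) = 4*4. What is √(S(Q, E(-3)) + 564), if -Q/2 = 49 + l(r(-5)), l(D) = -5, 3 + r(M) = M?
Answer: 6*I*√65 ≈ 48.374*I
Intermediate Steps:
r(M) = -3 + M
E(C) = 16
Q = -88 (Q = -2*(49 - 5) = -2*44 = -88)
S(k, B) = k + 2*B*k (S(k, B) = (B*k + B*k) + k = 2*B*k + k = k + 2*B*k)
√(S(Q, E(-3)) + 564) = √(-88*(1 + 2*16) + 564) = √(-88*(1 + 32) + 564) = √(-88*33 + 564) = √(-2904 + 564) = √(-2340) = 6*I*√65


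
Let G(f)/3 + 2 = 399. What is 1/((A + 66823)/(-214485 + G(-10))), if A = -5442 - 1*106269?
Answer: 106647/22444 ≈ 4.7517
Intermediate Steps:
G(f) = 1191 (G(f) = -6 + 3*399 = -6 + 1197 = 1191)
A = -111711 (A = -5442 - 106269 = -111711)
1/((A + 66823)/(-214485 + G(-10))) = 1/((-111711 + 66823)/(-214485 + 1191)) = 1/(-44888/(-213294)) = 1/(-44888*(-1/213294)) = 1/(22444/106647) = 106647/22444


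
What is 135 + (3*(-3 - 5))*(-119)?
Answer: 2991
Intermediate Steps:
135 + (3*(-3 - 5))*(-119) = 135 + (3*(-8))*(-119) = 135 - 24*(-119) = 135 + 2856 = 2991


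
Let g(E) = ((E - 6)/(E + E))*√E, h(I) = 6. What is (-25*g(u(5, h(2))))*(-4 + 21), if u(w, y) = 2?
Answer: 425*√2 ≈ 601.04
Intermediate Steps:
g(E) = (-6 + E)/(2*√E) (g(E) = ((-6 + E)/((2*E)))*√E = ((-6 + E)*(1/(2*E)))*√E = ((-6 + E)/(2*E))*√E = (-6 + E)/(2*√E))
(-25*g(u(5, h(2))))*(-4 + 21) = (-25*(-6 + 2)/(2*√2))*(-4 + 21) = -25*√2/2*(-4)/2*17 = -(-25)*√2*17 = (25*√2)*17 = 425*√2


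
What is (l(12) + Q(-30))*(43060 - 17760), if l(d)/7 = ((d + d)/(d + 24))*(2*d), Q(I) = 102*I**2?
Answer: 2325373600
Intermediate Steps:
l(d) = 28*d**2/(24 + d) (l(d) = 7*(((d + d)/(d + 24))*(2*d)) = 7*(((2*d)/(24 + d))*(2*d)) = 7*((2*d/(24 + d))*(2*d)) = 7*(4*d**2/(24 + d)) = 28*d**2/(24 + d))
(l(12) + Q(-30))*(43060 - 17760) = (28*12**2/(24 + 12) + 102*(-30)**2)*(43060 - 17760) = (28*144/36 + 102*900)*25300 = (28*144*(1/36) + 91800)*25300 = (112 + 91800)*25300 = 91912*25300 = 2325373600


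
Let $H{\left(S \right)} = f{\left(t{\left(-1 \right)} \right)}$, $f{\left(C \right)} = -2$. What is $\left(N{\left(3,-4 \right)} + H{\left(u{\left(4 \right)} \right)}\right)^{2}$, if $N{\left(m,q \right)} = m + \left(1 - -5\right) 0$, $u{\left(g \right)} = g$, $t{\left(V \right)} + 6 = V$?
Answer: $1$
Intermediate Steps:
$t{\left(V \right)} = -6 + V$
$N{\left(m,q \right)} = m$ ($N{\left(m,q \right)} = m + \left(1 + 5\right) 0 = m + 6 \cdot 0 = m + 0 = m$)
$H{\left(S \right)} = -2$
$\left(N{\left(3,-4 \right)} + H{\left(u{\left(4 \right)} \right)}\right)^{2} = \left(3 - 2\right)^{2} = 1^{2} = 1$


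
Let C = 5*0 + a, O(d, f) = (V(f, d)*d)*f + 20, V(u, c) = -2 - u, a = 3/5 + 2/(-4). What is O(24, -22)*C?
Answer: -1054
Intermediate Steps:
a = ⅒ (a = 3*(⅕) + 2*(-¼) = ⅗ - ½ = ⅒ ≈ 0.10000)
O(d, f) = 20 + d*f*(-2 - f) (O(d, f) = ((-2 - f)*d)*f + 20 = (d*(-2 - f))*f + 20 = d*f*(-2 - f) + 20 = 20 + d*f*(-2 - f))
C = ⅒ (C = 5*0 + ⅒ = 0 + ⅒ = ⅒ ≈ 0.10000)
O(24, -22)*C = (20 - 1*24*(-22)*(2 - 22))*(⅒) = (20 - 1*24*(-22)*(-20))*(⅒) = (20 - 10560)*(⅒) = -10540*⅒ = -1054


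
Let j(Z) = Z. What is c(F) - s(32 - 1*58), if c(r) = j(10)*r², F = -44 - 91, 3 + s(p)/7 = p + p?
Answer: 182635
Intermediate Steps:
s(p) = -21 + 14*p (s(p) = -21 + 7*(p + p) = -21 + 7*(2*p) = -21 + 14*p)
F = -135
c(r) = 10*r²
c(F) - s(32 - 1*58) = 10*(-135)² - (-21 + 14*(32 - 1*58)) = 10*18225 - (-21 + 14*(32 - 58)) = 182250 - (-21 + 14*(-26)) = 182250 - (-21 - 364) = 182250 - 1*(-385) = 182250 + 385 = 182635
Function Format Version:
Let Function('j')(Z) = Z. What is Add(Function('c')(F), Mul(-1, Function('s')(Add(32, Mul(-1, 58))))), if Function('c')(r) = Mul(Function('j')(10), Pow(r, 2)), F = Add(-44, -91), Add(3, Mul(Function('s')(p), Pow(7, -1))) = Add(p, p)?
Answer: 182635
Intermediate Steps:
Function('s')(p) = Add(-21, Mul(14, p)) (Function('s')(p) = Add(-21, Mul(7, Add(p, p))) = Add(-21, Mul(7, Mul(2, p))) = Add(-21, Mul(14, p)))
F = -135
Function('c')(r) = Mul(10, Pow(r, 2))
Add(Function('c')(F), Mul(-1, Function('s')(Add(32, Mul(-1, 58))))) = Add(Mul(10, Pow(-135, 2)), Mul(-1, Add(-21, Mul(14, Add(32, Mul(-1, 58)))))) = Add(Mul(10, 18225), Mul(-1, Add(-21, Mul(14, Add(32, -58))))) = Add(182250, Mul(-1, Add(-21, Mul(14, -26)))) = Add(182250, Mul(-1, Add(-21, -364))) = Add(182250, Mul(-1, -385)) = Add(182250, 385) = 182635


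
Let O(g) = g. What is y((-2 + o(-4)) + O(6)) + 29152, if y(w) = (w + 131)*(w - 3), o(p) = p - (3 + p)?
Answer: 28888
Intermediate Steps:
o(p) = -3 (o(p) = p + (-3 - p) = -3)
y(w) = (-3 + w)*(131 + w) (y(w) = (131 + w)*(-3 + w) = (-3 + w)*(131 + w))
y((-2 + o(-4)) + O(6)) + 29152 = (-393 + ((-2 - 3) + 6)² + 128*((-2 - 3) + 6)) + 29152 = (-393 + (-5 + 6)² + 128*(-5 + 6)) + 29152 = (-393 + 1² + 128*1) + 29152 = (-393 + 1 + 128) + 29152 = -264 + 29152 = 28888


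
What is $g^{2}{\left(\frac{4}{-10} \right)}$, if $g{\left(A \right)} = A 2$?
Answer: $\frac{16}{25} \approx 0.64$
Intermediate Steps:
$g{\left(A \right)} = 2 A$
$g^{2}{\left(\frac{4}{-10} \right)} = \left(2 \frac{4}{-10}\right)^{2} = \left(2 \cdot 4 \left(- \frac{1}{10}\right)\right)^{2} = \left(2 \left(- \frac{2}{5}\right)\right)^{2} = \left(- \frac{4}{5}\right)^{2} = \frac{16}{25}$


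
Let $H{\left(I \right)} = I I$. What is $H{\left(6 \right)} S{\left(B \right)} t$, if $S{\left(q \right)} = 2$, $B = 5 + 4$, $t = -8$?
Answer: $-576$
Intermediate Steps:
$H{\left(I \right)} = I^{2}$
$B = 9$
$H{\left(6 \right)} S{\left(B \right)} t = 6^{2} \cdot 2 \left(-8\right) = 36 \cdot 2 \left(-8\right) = 72 \left(-8\right) = -576$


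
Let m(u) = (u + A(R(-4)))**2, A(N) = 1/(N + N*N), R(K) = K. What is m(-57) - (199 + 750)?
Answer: 329833/144 ≈ 2290.5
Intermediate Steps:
A(N) = 1/(N + N**2)
m(u) = (1/12 + u)**2 (m(u) = (u + 1/((-4)*(1 - 4)))**2 = (u - 1/4/(-3))**2 = (u - 1/4*(-1/3))**2 = (u + 1/12)**2 = (1/12 + u)**2)
m(-57) - (199 + 750) = (1 + 12*(-57))**2/144 - (199 + 750) = (1 - 684)**2/144 - 1*949 = (1/144)*(-683)**2 - 949 = (1/144)*466489 - 949 = 466489/144 - 949 = 329833/144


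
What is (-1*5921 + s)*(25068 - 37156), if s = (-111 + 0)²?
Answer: -77363200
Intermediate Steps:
s = 12321 (s = (-111)² = 12321)
(-1*5921 + s)*(25068 - 37156) = (-1*5921 + 12321)*(25068 - 37156) = (-5921 + 12321)*(-12088) = 6400*(-12088) = -77363200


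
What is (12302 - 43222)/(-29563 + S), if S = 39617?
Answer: -15460/5027 ≈ -3.0754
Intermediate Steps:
(12302 - 43222)/(-29563 + S) = (12302 - 43222)/(-29563 + 39617) = -30920/10054 = -30920*1/10054 = -15460/5027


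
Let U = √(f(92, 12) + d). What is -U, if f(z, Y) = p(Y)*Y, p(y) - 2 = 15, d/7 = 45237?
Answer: -3*√35207 ≈ -562.91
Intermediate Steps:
d = 316659 (d = 7*45237 = 316659)
p(y) = 17 (p(y) = 2 + 15 = 17)
f(z, Y) = 17*Y
U = 3*√35207 (U = √(17*12 + 316659) = √(204 + 316659) = √316863 = 3*√35207 ≈ 562.91)
-U = -3*√35207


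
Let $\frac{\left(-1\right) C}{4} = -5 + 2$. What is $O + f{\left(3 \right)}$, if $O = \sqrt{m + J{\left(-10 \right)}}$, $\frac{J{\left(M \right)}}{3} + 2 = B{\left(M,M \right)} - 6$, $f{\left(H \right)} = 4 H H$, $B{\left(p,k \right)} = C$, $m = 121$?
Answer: $36 + \sqrt{133} \approx 47.533$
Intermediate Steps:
$C = 12$ ($C = - 4 \left(-5 + 2\right) = \left(-4\right) \left(-3\right) = 12$)
$B{\left(p,k \right)} = 12$
$f{\left(H \right)} = 4 H^{2}$
$J{\left(M \right)} = 12$ ($J{\left(M \right)} = -6 + 3 \left(12 - 6\right) = -6 + 3 \cdot 6 = -6 + 18 = 12$)
$O = \sqrt{133}$ ($O = \sqrt{121 + 12} = \sqrt{133} \approx 11.533$)
$O + f{\left(3 \right)} = \sqrt{133} + 4 \cdot 3^{2} = \sqrt{133} + 4 \cdot 9 = \sqrt{133} + 36 = 36 + \sqrt{133}$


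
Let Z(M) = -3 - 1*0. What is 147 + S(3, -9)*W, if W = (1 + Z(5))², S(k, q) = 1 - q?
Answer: 187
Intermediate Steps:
Z(M) = -3 (Z(M) = -3 + 0 = -3)
W = 4 (W = (1 - 3)² = (-2)² = 4)
147 + S(3, -9)*W = 147 + (1 - 1*(-9))*4 = 147 + (1 + 9)*4 = 147 + 10*4 = 147 + 40 = 187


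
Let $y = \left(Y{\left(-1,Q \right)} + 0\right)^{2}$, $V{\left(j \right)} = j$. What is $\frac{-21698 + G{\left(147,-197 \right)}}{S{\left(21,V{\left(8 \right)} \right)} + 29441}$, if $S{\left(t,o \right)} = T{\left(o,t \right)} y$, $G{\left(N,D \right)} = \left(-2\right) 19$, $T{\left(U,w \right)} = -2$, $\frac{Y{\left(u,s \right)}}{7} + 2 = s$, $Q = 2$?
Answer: $- \frac{21736}{29441} \approx -0.73829$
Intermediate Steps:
$Y{\left(u,s \right)} = -14 + 7 s$
$G{\left(N,D \right)} = -38$
$y = 0$ ($y = \left(\left(-14 + 7 \cdot 2\right) + 0\right)^{2} = \left(\left(-14 + 14\right) + 0\right)^{2} = \left(0 + 0\right)^{2} = 0^{2} = 0$)
$S{\left(t,o \right)} = 0$ ($S{\left(t,o \right)} = \left(-2\right) 0 = 0$)
$\frac{-21698 + G{\left(147,-197 \right)}}{S{\left(21,V{\left(8 \right)} \right)} + 29441} = \frac{-21698 - 38}{0 + 29441} = - \frac{21736}{29441}$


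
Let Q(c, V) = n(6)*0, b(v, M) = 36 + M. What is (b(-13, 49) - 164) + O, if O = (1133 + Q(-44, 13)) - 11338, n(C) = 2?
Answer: -10284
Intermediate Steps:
Q(c, V) = 0 (Q(c, V) = 2*0 = 0)
O = -10205 (O = (1133 + 0) - 11338 = 1133 - 11338 = -10205)
(b(-13, 49) - 164) + O = ((36 + 49) - 164) - 10205 = (85 - 164) - 10205 = -79 - 10205 = -10284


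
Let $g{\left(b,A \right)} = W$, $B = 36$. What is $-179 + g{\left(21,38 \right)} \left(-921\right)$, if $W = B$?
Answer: $-33335$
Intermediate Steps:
$W = 36$
$g{\left(b,A \right)} = 36$
$-179 + g{\left(21,38 \right)} \left(-921\right) = -179 + 36 \left(-921\right) = -179 - 33156 = -33335$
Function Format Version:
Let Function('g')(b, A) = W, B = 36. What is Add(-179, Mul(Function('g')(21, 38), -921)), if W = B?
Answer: -33335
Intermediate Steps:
W = 36
Function('g')(b, A) = 36
Add(-179, Mul(Function('g')(21, 38), -921)) = Add(-179, Mul(36, -921)) = Add(-179, -33156) = -33335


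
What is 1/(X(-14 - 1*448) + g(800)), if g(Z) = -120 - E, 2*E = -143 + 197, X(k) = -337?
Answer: -1/484 ≈ -0.0020661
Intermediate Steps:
E = 27 (E = (-143 + 197)/2 = (1/2)*54 = 27)
g(Z) = -147 (g(Z) = -120 - 1*27 = -120 - 27 = -147)
1/(X(-14 - 1*448) + g(800)) = 1/(-337 - 147) = 1/(-484) = -1/484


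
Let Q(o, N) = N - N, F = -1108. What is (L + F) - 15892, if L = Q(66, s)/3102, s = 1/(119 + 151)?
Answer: -17000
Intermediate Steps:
s = 1/270 ≈ 0.0037037
Q(o, N) = 0
L = 0 (L = 0/3102 = 0*(1/3102) = 0)
(L + F) - 15892 = (0 - 1108) - 15892 = -1108 - 15892 = -17000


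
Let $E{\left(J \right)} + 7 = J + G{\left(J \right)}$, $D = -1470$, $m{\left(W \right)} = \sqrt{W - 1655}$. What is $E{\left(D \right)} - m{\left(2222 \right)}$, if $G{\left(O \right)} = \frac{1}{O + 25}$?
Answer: $- \frac{2134266}{1445} - 9 \sqrt{7} \approx -1500.8$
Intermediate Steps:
$G{\left(O \right)} = \frac{1}{25 + O}$
$m{\left(W \right)} = \sqrt{-1655 + W}$
$E{\left(J \right)} = -7 + J + \frac{1}{25 + J}$ ($E{\left(J \right)} = -7 + \left(J + \frac{1}{25 + J}\right) = -7 + J + \frac{1}{25 + J}$)
$E{\left(D \right)} - m{\left(2222 \right)} = \frac{1 + \left(-7 - 1470\right) \left(25 - 1470\right)}{25 - 1470} - \sqrt{-1655 + 2222} = \frac{1 - -2134265}{-1445} - \sqrt{567} = - \frac{1 + 2134265}{1445} - 9 \sqrt{7} = \left(- \frac{1}{1445}\right) 2134266 - 9 \sqrt{7} = - \frac{2134266}{1445} - 9 \sqrt{7}$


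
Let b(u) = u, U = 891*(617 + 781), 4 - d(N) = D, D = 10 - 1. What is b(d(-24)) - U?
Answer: -1245623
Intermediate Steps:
D = 9
d(N) = -5 (d(N) = 4 - 1*9 = 4 - 9 = -5)
U = 1245618 (U = 891*1398 = 1245618)
b(d(-24)) - U = -5 - 1*1245618 = -5 - 1245618 = -1245623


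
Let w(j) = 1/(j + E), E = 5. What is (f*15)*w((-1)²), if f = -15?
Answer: -75/2 ≈ -37.500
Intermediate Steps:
w(j) = 1/(5 + j) (w(j) = 1/(j + 5) = 1/(5 + j))
(f*15)*w((-1)²) = (-15*15)/(5 + (-1)²) = -225/(5 + 1) = -225/6 = -225*⅙ = -75/2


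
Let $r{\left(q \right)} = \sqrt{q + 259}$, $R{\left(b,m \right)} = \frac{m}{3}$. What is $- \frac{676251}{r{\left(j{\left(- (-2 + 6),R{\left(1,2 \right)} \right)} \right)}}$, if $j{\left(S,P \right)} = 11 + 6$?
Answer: $- \frac{225417 \sqrt{69}}{46} \approx -40706.0$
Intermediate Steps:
$R{\left(b,m \right)} = \frac{m}{3}$ ($R{\left(b,m \right)} = m \frac{1}{3} = \frac{m}{3}$)
$j{\left(S,P \right)} = 17$
$r{\left(q \right)} = \sqrt{259 + q}$
$- \frac{676251}{r{\left(j{\left(- (-2 + 6),R{\left(1,2 \right)} \right)} \right)}} = - \frac{676251}{\sqrt{259 + 17}} = - \frac{676251}{\sqrt{276}} = - \frac{676251}{2 \sqrt{69}} = - 676251 \frac{\sqrt{69}}{138} = - \frac{225417 \sqrt{69}}{46}$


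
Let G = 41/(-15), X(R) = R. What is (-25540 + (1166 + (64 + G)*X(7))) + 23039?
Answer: -13592/15 ≈ -906.13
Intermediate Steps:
G = -41/15 (G = 41*(-1/15) = -41/15 ≈ -2.7333)
(-25540 + (1166 + (64 + G)*X(7))) + 23039 = (-25540 + (1166 + (64 - 41/15)*7)) + 23039 = (-25540 + (1166 + (919/15)*7)) + 23039 = (-25540 + (1166 + 6433/15)) + 23039 = (-25540 + 23923/15) + 23039 = -359177/15 + 23039 = -13592/15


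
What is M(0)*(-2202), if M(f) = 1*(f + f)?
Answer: 0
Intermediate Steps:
M(f) = 2*f (M(f) = 1*(2*f) = 2*f)
M(0)*(-2202) = (2*0)*(-2202) = 0*(-2202) = 0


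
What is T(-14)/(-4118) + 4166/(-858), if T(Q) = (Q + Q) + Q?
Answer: -4279888/883311 ≈ -4.8453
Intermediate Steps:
T(Q) = 3*Q (T(Q) = 2*Q + Q = 3*Q)
T(-14)/(-4118) + 4166/(-858) = (3*(-14))/(-4118) + 4166/(-858) = -42*(-1/4118) + 4166*(-1/858) = 21/2059 - 2083/429 = -4279888/883311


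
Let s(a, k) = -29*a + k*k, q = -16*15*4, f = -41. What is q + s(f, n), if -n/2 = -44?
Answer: 7973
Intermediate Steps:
n = 88 (n = -2*(-44) = 88)
q = -960 (q = -240*4 = -960)
s(a, k) = k² - 29*a (s(a, k) = -29*a + k² = k² - 29*a)
q + s(f, n) = -960 + (88² - 29*(-41)) = -960 + (7744 + 1189) = -960 + 8933 = 7973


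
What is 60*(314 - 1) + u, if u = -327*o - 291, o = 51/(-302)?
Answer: 5600355/302 ≈ 18544.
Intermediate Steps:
o = -51/302 (o = 51*(-1/302) = -51/302 ≈ -0.16887)
u = -71205/302 (u = -327*(-51/302) - 291 = 16677/302 - 291 = -71205/302 ≈ -235.78)
60*(314 - 1) + u = 60*(314 - 1) - 71205/302 = 60*313 - 71205/302 = 18780 - 71205/302 = 5600355/302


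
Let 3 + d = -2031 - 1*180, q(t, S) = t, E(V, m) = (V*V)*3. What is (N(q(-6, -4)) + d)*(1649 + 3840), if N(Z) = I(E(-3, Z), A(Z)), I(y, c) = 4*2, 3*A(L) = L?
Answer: -12108734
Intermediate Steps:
E(V, m) = 3*V**2 (E(V, m) = V**2*3 = 3*V**2)
A(L) = L/3
I(y, c) = 8
d = -2214 (d = -3 + (-2031 - 1*180) = -3 + (-2031 - 180) = -3 - 2211 = -2214)
N(Z) = 8
(N(q(-6, -4)) + d)*(1649 + 3840) = (8 - 2214)*(1649 + 3840) = -2206*5489 = -12108734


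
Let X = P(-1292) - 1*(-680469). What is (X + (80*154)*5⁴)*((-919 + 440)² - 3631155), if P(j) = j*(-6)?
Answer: -28534328810794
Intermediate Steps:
P(j) = -6*j
X = 688221 (X = -6*(-1292) - 1*(-680469) = 7752 + 680469 = 688221)
(X + (80*154)*5⁴)*((-919 + 440)² - 3631155) = (688221 + (80*154)*5⁴)*((-919 + 440)² - 3631155) = (688221 + 12320*625)*((-479)² - 3631155) = (688221 + 7700000)*(229441 - 3631155) = 8388221*(-3401714) = -28534328810794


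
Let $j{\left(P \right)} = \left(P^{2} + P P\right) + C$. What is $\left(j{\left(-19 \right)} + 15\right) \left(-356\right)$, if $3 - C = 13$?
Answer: $-258812$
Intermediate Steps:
$C = -10$ ($C = 3 - 13 = -10$)
$j{\left(P \right)} = -10 + 2 P^{2}$ ($j{\left(P \right)} = \left(P^{2} + P P\right) - 10 = \left(P^{2} + P^{2}\right) - 10 = 2 P^{2} - 10 = -10 + 2 P^{2}$)
$\left(j{\left(-19 \right)} + 15\right) \left(-356\right) = \left(\left(-10 + 2 \left(-19\right)^{2}\right) + 15\right) \left(-356\right) = \left(\left(-10 + 2 \cdot 361\right) + 15\right) \left(-356\right) = \left(\left(-10 + 722\right) + 15\right) \left(-356\right) = \left(712 + 15\right) \left(-356\right) = 727 \left(-356\right) = -258812$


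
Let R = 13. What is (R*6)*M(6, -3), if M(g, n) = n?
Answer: -234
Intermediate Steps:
(R*6)*M(6, -3) = (13*6)*(-3) = 78*(-3) = -234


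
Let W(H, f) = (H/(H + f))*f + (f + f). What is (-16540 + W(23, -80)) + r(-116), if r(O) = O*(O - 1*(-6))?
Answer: -222740/57 ≈ -3907.7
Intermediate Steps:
W(H, f) = 2*f + H*f/(H + f) (W(H, f) = (H/(H + f))*f + 2*f = H*f/(H + f) + 2*f = 2*f + H*f/(H + f))
r(O) = O*(6 + O) (r(O) = O*(O + 6) = O*(6 + O))
(-16540 + W(23, -80)) + r(-116) = (-16540 - 80*(2*(-80) + 3*23)/(23 - 80)) - 116*(6 - 116) = (-16540 - 80*(-160 + 69)/(-57)) - 116*(-110) = (-16540 - 80*(-1/57)*(-91)) + 12760 = (-16540 - 7280/57) + 12760 = -950060/57 + 12760 = -222740/57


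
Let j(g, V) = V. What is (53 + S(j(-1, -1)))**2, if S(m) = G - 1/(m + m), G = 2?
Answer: 12321/4 ≈ 3080.3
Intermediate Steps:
S(m) = 2 - 1/(2*m) (S(m) = 2 - 1/(m + m) = 2 - 1/(2*m))
(53 + S(j(-1, -1)))**2 = (53 + (2 - 1/2/(-1)))**2 = (53 + (2 - 1/2*(-1)))**2 = (53 + (2 + 1/2))**2 = (53 + 5/2)**2 = (111/2)**2 = 12321/4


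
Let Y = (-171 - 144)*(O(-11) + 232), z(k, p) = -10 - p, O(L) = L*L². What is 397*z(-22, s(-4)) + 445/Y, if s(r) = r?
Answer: -164922445/69237 ≈ -2382.0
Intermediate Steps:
O(L) = L³
Y = 346185 (Y = (-171 - 144)*((-11)³ + 232) = -315*(-1331 + 232) = -315*(-1099) = 346185)
397*z(-22, s(-4)) + 445/Y = 397*(-10 - 1*(-4)) + 445/346185 = 397*(-10 + 4) + 445*(1/346185) = 397*(-6) + 89/69237 = -2382 + 89/69237 = -164922445/69237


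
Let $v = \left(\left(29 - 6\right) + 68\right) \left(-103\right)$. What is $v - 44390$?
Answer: $-53763$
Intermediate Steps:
$v = -9373$ ($v = \left(\left(29 - 6\right) + 68\right) \left(-103\right) = \left(23 + 68\right) \left(-103\right) = 91 \left(-103\right) = -9373$)
$v - 44390 = -9373 - 44390 = -53763$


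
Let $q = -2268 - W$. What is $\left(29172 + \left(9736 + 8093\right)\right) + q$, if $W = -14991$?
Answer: $59724$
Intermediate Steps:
$q = 12723$ ($q = -2268 - -14991 = -2268 + 14991 = 12723$)
$\left(29172 + \left(9736 + 8093\right)\right) + q = \left(29172 + \left(9736 + 8093\right)\right) + 12723 = \left(29172 + 17829\right) + 12723 = 47001 + 12723 = 59724$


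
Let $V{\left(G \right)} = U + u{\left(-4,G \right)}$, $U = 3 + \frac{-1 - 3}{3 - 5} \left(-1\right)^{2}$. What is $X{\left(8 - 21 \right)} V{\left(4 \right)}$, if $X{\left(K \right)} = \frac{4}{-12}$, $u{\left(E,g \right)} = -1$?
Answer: $- \frac{4}{3} \approx -1.3333$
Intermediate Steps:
$X{\left(K \right)} = - \frac{1}{3}$ ($X{\left(K \right)} = 4 \left(- \frac{1}{12}\right) = - \frac{1}{3}$)
$U = 5$ ($U = 3 + - \frac{4}{-2} \cdot 1 = 3 + \left(-4\right) \left(- \frac{1}{2}\right) 1 = 3 + 2 \cdot 1 = 3 + 2 = 5$)
$V{\left(G \right)} = 4$ ($V{\left(G \right)} = 5 - 1 = 4$)
$X{\left(8 - 21 \right)} V{\left(4 \right)} = \left(- \frac{1}{3}\right) 4 = - \frac{4}{3}$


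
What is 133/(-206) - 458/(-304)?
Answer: 13479/15656 ≈ 0.86095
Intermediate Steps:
133/(-206) - 458/(-304) = 133*(-1/206) - 458*(-1/304) = -133/206 + 229/152 = 13479/15656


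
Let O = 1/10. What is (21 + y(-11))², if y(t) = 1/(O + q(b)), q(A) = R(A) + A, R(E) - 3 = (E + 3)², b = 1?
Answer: 17901361/40401 ≈ 443.09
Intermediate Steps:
R(E) = 3 + (3 + E)² (R(E) = 3 + (E + 3)² = 3 + (3 + E)²)
O = ⅒ ≈ 0.10000
q(A) = 3 + A + (3 + A)² (q(A) = (3 + (3 + A)²) + A = 3 + A + (3 + A)²)
y(t) = 10/201 (y(t) = 1/(⅒ + (3 + 1 + (3 + 1)²)) = 1/(⅒ + (3 + 1 + 4²)) = 1/(⅒ + (3 + 1 + 16)) = 1/(⅒ + 20) = 1/(201/10) = 10/201)
(21 + y(-11))² = (21 + 10/201)² = (4231/201)² = 17901361/40401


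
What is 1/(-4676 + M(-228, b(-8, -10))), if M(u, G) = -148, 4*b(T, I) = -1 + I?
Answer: -1/4824 ≈ -0.00020730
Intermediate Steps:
b(T, I) = -¼ + I/4 (b(T, I) = (-1 + I)/4 = -¼ + I/4)
1/(-4676 + M(-228, b(-8, -10))) = 1/(-4676 - 148) = 1/(-4824) = -1/4824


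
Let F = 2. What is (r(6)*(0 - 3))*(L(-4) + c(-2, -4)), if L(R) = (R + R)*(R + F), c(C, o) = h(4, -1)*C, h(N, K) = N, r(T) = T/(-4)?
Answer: 36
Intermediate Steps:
r(T) = -T/4 (r(T) = T*(-¼) = -T/4)
c(C, o) = 4*C
L(R) = 2*R*(2 + R) (L(R) = (R + R)*(R + 2) = (2*R)*(2 + R) = 2*R*(2 + R))
(r(6)*(0 - 3))*(L(-4) + c(-2, -4)) = ((-¼*6)*(0 - 3))*(2*(-4)*(2 - 4) + 4*(-2)) = (-3/2*(-3))*(2*(-4)*(-2) - 8) = 9*(16 - 8)/2 = (9/2)*8 = 36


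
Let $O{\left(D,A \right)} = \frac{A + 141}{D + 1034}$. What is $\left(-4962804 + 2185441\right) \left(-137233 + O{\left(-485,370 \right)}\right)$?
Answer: $\frac{209247656029378}{549} \approx 3.8114 \cdot 10^{11}$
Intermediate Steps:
$O{\left(D,A \right)} = \frac{141 + A}{1034 + D}$
$\left(-4962804 + 2185441\right) \left(-137233 + O{\left(-485,370 \right)}\right) = \left(-4962804 + 2185441\right) \left(-137233 + \frac{141 + 370}{1034 - 485}\right) = - 2777363 \left(-137233 + \frac{1}{549} \cdot 511\right) = - 2777363 \left(-137233 + \frac{511}{549}\right) = \left(-2777363\right) \left(- \frac{75340406}{549}\right) = \frac{209247656029378}{549}$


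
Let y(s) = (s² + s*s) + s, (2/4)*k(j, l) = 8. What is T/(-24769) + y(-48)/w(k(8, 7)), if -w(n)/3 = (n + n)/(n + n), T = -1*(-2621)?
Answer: -37651501/24769 ≈ -1520.1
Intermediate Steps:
k(j, l) = 16 (k(j, l) = 2*8 = 16)
T = 2621
w(n) = -3 (w(n) = -3*(n + n)/(n + n) = -3*2*n/(2*n) = -3*2*n*1/(2*n) = -3*1 = -3)
y(s) = s + 2*s² (y(s) = (s² + s²) + s = 2*s² + s = s + 2*s²)
T/(-24769) + y(-48)/w(k(8, 7)) = 2621/(-24769) - 48*(1 + 2*(-48))/(-3) = 2621*(-1/24769) - 48*(1 - 96)*(-⅓) = -2621/24769 - 48*(-95)*(-⅓) = -2621/24769 + 4560*(-⅓) = -2621/24769 - 1520 = -37651501/24769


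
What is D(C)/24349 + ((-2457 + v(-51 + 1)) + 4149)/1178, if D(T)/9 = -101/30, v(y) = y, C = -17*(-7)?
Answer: 199726823/143415610 ≈ 1.3926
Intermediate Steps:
C = 119
D(T) = -303/10 (D(T) = 9*(-101/30) = -303/10)
D(C)/24349 + ((-2457 + v(-51 + 1)) + 4149)/1178 = -303/10/24349 + ((-2457 + (-51 + 1)) + 4149)/1178 = -303/10*1/24349 + ((-2457 - 50) + 4149)*(1/1178) = -303/243490 + (-2507 + 4149)*(1/1178) = -303/243490 + 1642*(1/1178) = -303/243490 + 821/589 = 199726823/143415610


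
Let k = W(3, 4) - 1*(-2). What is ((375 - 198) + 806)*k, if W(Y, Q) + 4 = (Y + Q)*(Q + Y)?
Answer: 46201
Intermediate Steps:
W(Y, Q) = -4 + (Q + Y)² (W(Y, Q) = -4 + (Y + Q)*(Q + Y) = -4 + (Q + Y)*(Q + Y) = -4 + (Q + Y)²)
k = 47 (k = (-4 + (4 + 3)²) - 1*(-2) = (-4 + 7²) + 2 = (-4 + 49) + 2 = 45 + 2 = 47)
((375 - 198) + 806)*k = ((375 - 198) + 806)*47 = (177 + 806)*47 = 983*47 = 46201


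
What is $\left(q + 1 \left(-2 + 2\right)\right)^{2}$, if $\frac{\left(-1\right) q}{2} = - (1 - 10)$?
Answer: $324$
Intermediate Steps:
$q = -18$ ($q = - 2 \left(- (1 - 10)\right) = - 2 \left(\left(-1\right) \left(-9\right)\right) = \left(-2\right) 9 = -18$)
$\left(q + 1 \left(-2 + 2\right)\right)^{2} = \left(-18 + 1 \left(-2 + 2\right)\right)^{2} = \left(-18 + 1 \cdot 0\right)^{2} = \left(-18 + 0\right)^{2} = \left(-18\right)^{2} = 324$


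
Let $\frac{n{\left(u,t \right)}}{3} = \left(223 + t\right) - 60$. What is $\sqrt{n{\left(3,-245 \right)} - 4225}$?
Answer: $i \sqrt{4471} \approx 66.865 i$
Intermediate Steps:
$n{\left(u,t \right)} = 489 + 3 t$ ($n{\left(u,t \right)} = 3 \left(\left(223 + t\right) - 60\right) = 3 \left(163 + t\right) = 489 + 3 t$)
$\sqrt{n{\left(3,-245 \right)} - 4225} = \sqrt{\left(489 + 3 \left(-245\right)\right) - 4225} = \sqrt{\left(489 - 735\right) - 4225} = \sqrt{-246 - 4225} = \sqrt{-4471} = i \sqrt{4471}$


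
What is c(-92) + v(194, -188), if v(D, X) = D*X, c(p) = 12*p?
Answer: -37576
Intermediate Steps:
c(-92) + v(194, -188) = 12*(-92) + 194*(-188) = -1104 - 36472 = -37576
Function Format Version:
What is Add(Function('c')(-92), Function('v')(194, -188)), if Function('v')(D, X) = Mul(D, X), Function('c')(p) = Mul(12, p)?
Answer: -37576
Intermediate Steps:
Add(Function('c')(-92), Function('v')(194, -188)) = Add(Mul(12, -92), Mul(194, -188)) = Add(-1104, -36472) = -37576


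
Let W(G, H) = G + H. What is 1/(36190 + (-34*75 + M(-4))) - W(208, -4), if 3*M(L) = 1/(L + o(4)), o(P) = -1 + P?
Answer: -20587473/100919 ≈ -204.00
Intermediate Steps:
M(L) = 1/(3*(3 + L)) (M(L) = 1/(3*(L + (-1 + 4))) = 1/(3*(L + 3)) = 1/(3*(3 + L)))
1/(36190 + (-34*75 + M(-4))) - W(208, -4) = 1/(36190 + (-34*75 + 1/(3*(3 - 4)))) - (208 - 4) = 1/(36190 + (-2550 + (1/3)/(-1))) - 1*204 = 1/(36190 + (-2550 + (1/3)*(-1))) - 204 = 1/(36190 + (-2550 - 1/3)) - 204 = 1/(36190 - 7651/3) - 204 = 1/(100919/3) - 204 = 3/100919 - 204 = -20587473/100919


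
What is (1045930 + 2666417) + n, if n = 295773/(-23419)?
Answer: 86939158620/23419 ≈ 3.7123e+6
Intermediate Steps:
n = -295773/23419 (n = 295773*(-1/23419) = -295773/23419 ≈ -12.630)
(1045930 + 2666417) + n = (1045930 + 2666417) - 295773/23419 = 3712347 - 295773/23419 = 86939158620/23419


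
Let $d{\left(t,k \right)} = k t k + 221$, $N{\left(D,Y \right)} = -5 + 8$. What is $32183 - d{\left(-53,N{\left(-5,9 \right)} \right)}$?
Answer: $32439$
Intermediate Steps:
$N{\left(D,Y \right)} = 3$
$d{\left(t,k \right)} = 221 + t k^{2}$ ($d{\left(t,k \right)} = t k^{2} + 221 = 221 + t k^{2}$)
$32183 - d{\left(-53,N{\left(-5,9 \right)} \right)} = 32183 - \left(221 - 53 \cdot 3^{2}\right) = 32183 - \left(221 - 477\right) = 32183 - -256 = 32183 + 256 = 32439$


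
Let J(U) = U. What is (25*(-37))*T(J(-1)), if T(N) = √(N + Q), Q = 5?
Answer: -1850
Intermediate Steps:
T(N) = √(5 + N) (T(N) = √(N + 5) = √(5 + N))
(25*(-37))*T(J(-1)) = (25*(-37))*√(5 - 1) = -925*√4 = -925*2 = -1850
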